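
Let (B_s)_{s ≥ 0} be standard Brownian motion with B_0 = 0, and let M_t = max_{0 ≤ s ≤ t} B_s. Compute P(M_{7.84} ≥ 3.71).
P(M_{7.84} ≥ 3.71) = 2·P(B_{7.84} ≥ 3.71) = 2(1 − Φ(3.71/√7.84)) ≈ 0.1852

By the reflection principle for Brownian motion, P(M_t ≥ a) = 2 · P(B_t ≥ a) for a ≥ 0. Since B_t ~ N(0, t), P(B_t ≥ 3.71) = 1 − Φ(3.71/√t) = 1 − Φ(3.71/√7.84) = 1 − Φ(1.3250). So
  P(M_{7.84} ≥ 3.71) = 2(1 − Φ(1.3250)) ≈ 0.1852.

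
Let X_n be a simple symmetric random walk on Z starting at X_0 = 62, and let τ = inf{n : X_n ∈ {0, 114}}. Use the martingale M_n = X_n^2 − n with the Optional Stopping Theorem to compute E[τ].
E[τ] = 3224

M_n = X_n^2 − n is a martingale (since E[X_{n+1}^2 | F_n] = X_n^2 + 1). By OST (τ has finite mean in a bounded region), E[M_τ] = E[M_0] = X_0^2 − 0 = 62^2 = 3844. Also E[M_τ] = E[X_τ^2] − E[τ]. The walk exits at 0 or 114, with P(hit 114 first) = 62/114, so E[X_τ^2] = 114^2 · 62/114 + 0 = 7068. Thus E[τ] = E[X_τ^2] − E[M_τ] = 7068 − 3844 = 3224 = 62(114 − 62) = 3224.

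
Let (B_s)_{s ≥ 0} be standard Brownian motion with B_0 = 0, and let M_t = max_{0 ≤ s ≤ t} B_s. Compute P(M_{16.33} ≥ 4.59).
P(M_{16.33} ≥ 4.59) = 2·P(B_{16.33} ≥ 4.59) = 2(1 − Φ(4.59/√16.33)) ≈ 0.2560

By the reflection principle for Brownian motion, P(M_t ≥ a) = 2 · P(B_t ≥ a) for a ≥ 0. Since B_t ~ N(0, t), P(B_t ≥ 4.59) = 1 − Φ(4.59/√t) = 1 − Φ(4.59/√16.33) = 1 − Φ(1.1358). So
  P(M_{16.33} ≥ 4.59) = 2(1 − Φ(1.1358)) ≈ 0.2560.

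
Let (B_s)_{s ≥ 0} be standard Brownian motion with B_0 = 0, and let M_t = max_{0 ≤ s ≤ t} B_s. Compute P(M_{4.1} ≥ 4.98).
P(M_{4.1} ≥ 4.98) = 2·P(B_{4.1} ≥ 4.98) = 2(1 − Φ(4.98/√4.1)) ≈ 0.0139

By the reflection principle for Brownian motion, P(M_t ≥ a) = 2 · P(B_t ≥ a) for a ≥ 0. Since B_t ~ N(0, t), P(B_t ≥ 4.98) = 1 − Φ(4.98/√t) = 1 − Φ(4.98/√4.1) = 1 − Φ(2.4594). So
  P(M_{4.1} ≥ 4.98) = 2(1 − Φ(2.4594)) ≈ 0.0139.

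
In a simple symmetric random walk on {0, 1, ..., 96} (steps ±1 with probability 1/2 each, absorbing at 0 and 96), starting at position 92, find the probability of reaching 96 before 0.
P(hit 96 before 0) = 92/96 = 23/24

Let u_k = P(hit 96 before 0 | start at k). Then u_0 = 0, u_96 = 1, and u_k = u_{k-1}/2 + u_{k+1}/2 for 1 ≤ k ≤ 95. This harmonic recurrence is solved by u_k = k/96, giving u_92 = 92/96 = 23/24.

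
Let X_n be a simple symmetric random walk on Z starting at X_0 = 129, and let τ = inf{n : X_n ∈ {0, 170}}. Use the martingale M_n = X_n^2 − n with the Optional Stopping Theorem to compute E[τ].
E[τ] = 5289

M_n = X_n^2 − n is a martingale (since E[X_{n+1}^2 | F_n] = X_n^2 + 1). By OST (τ has finite mean in a bounded region), E[M_τ] = E[M_0] = X_0^2 − 0 = 129^2 = 16641. Also E[M_τ] = E[X_τ^2] − E[τ]. The walk exits at 0 or 170, with P(hit 170 first) = 129/170, so E[X_τ^2] = 170^2 · 129/170 + 0 = 21930. Thus E[τ] = E[X_τ^2] − E[M_τ] = 21930 − 16641 = 5289 = 129(170 − 129) = 5289.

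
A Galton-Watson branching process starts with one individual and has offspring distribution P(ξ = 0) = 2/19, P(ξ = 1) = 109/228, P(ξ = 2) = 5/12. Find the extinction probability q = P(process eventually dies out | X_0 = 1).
q = 24/95

The pgf is f(s) = 2/19 + 109/228·s + 5/12·s². The extinction probability q is the smallest fixed point of f in [0, 1]. Setting s = f(s):
  5/12·s² + (109/228 − 1)·s + 2/19 = 0
  5/12·s² − (2/19 + 5/12)·s + 2/19 = 0
which factors as (s − 1)·(5/12·s − 2/19) = 0, giving roots s = 1 and s = (2/19)/(5/12) = 24/95.
Mean offspring μ = 109/228 + 2·5/12 = 299/228 > 1 (supercritical), so q < 1. The extinction probability is the smaller root: q = (2/19)/(5/12) = 24/95.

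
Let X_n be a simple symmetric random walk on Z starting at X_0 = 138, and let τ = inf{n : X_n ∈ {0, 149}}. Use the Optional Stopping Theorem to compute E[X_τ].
E[X_τ] = 138

X_n is a martingale and τ is a bounded-mean stopping time (indeed τ is finite a.s. with bounded expectation since the walk is in a bounded region). By the OST, E[X_τ] = E[X_0] = 138. Equivalently: E[X_τ] = 149 · P(hit 149 first) + 0 · P(hit 0 first) = 149 · (138/149) = 138.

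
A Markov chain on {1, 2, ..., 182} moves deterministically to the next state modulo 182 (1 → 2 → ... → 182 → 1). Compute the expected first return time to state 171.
E[T_171 | X_0 = 171] = 182

The chain cycles deterministically, so starting at state 171 it returns in exactly 182 steps. Equivalently, the stationary distribution is uniform π_j = 1/182 for every state j, so by Kac's formula E[T_171] = 1/π_171 = 182.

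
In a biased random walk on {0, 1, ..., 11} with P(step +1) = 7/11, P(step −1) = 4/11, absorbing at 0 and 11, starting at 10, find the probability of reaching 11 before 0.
P(hit 11 before 0) = (1 − (4/7)^10) / (1 − (4/7)^11) = 656662237/657710813

Let u_k denote P(reach 11 before 0 | start at k). Boundary: u_0 = 0, u_11 = 1. Recurrence: u_k = 7/11·u_{k+1} + 4/11·u_{k-1} for 1 ≤ k ≤ 10. Try u_k = A + B·r^k with r = q/p = (4/11)/(7/11) = 4/7. Substitution satisfies the recurrence; boundary conditions give:
  u_k = (1 − r^k) / (1 − r^N) = (1 − (4/7)^10) / (1 − (4/7)^11) = 656662237/657710813.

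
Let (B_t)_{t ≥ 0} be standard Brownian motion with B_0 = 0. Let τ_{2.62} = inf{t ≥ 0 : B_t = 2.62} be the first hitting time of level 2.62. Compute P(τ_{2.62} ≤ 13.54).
P(τ_{2.62} ≤ 13.54) = 2(1 − Φ(2.62/√13.54)) = 2(1 − Φ(0.7120)) ≈ 0.4765

By the reflection principle for standard BM, P(τ_b ≤ t) = 2 · P(B_t ≥ b). Since B_t ~ N(0, t), P(B_t ≥ 2.62) = 1 − Φ(2.62/√t) = 1 − Φ(2.62/√13.54) = 1 − Φ(0.7120) ≈ 0.23823. Doubling: P(τ_{2.62} ≤ 13.54) ≈ 2 · 0.23823 = 0.47646 ≈ 0.4765.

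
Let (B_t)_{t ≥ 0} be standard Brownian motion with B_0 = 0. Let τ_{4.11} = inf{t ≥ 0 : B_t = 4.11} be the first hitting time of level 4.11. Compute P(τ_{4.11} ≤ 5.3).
P(τ_{4.11} ≤ 5.3) = 2(1 − Φ(4.11/√5.3)) = 2(1 − Φ(1.7853)) ≈ 0.0742

By the reflection principle for standard BM, P(τ_b ≤ t) = 2 · P(B_t ≥ b). Since B_t ~ N(0, t), P(B_t ≥ 4.11) = 1 − Φ(4.11/√t) = 1 − Φ(4.11/√5.3) = 1 − Φ(1.7853) ≈ 0.03711. Doubling: P(τ_{4.11} ≤ 5.3) ≈ 2 · 0.03711 = 0.07422 ≈ 0.0742.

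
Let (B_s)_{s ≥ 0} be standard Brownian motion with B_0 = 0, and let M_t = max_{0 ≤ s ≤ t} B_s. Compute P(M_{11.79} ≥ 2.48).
P(M_{11.79} ≥ 2.48) = 2·P(B_{11.79} ≥ 2.48) = 2(1 − Φ(2.48/√11.79)) ≈ 0.4701

By the reflection principle for Brownian motion, P(M_t ≥ a) = 2 · P(B_t ≥ a) for a ≥ 0. Since B_t ~ N(0, t), P(B_t ≥ 2.48) = 1 − Φ(2.48/√t) = 1 − Φ(2.48/√11.79) = 1 − Φ(0.7223). So
  P(M_{11.79} ≥ 2.48) = 2(1 − Φ(0.7223)) ≈ 0.4701.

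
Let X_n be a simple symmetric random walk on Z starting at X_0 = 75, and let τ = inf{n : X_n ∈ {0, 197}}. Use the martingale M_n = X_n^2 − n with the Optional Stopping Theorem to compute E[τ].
E[τ] = 9150

M_n = X_n^2 − n is a martingale (since E[X_{n+1}^2 | F_n] = X_n^2 + 1). By OST (τ has finite mean in a bounded region), E[M_τ] = E[M_0] = X_0^2 − 0 = 75^2 = 5625. Also E[M_τ] = E[X_τ^2] − E[τ]. The walk exits at 0 or 197, with P(hit 197 first) = 75/197, so E[X_τ^2] = 197^2 · 75/197 + 0 = 14775. Thus E[τ] = E[X_τ^2] − E[M_τ] = 14775 − 5625 = 9150 = 75(197 − 75) = 9150.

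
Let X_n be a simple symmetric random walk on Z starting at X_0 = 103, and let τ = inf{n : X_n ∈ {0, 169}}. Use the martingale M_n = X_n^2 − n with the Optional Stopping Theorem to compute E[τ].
E[τ] = 6798

M_n = X_n^2 − n is a martingale (since E[X_{n+1}^2 | F_n] = X_n^2 + 1). By OST (τ has finite mean in a bounded region), E[M_τ] = E[M_0] = X_0^2 − 0 = 103^2 = 10609. Also E[M_τ] = E[X_τ^2] − E[τ]. The walk exits at 0 or 169, with P(hit 169 first) = 103/169, so E[X_τ^2] = 169^2 · 103/169 + 0 = 17407. Thus E[τ] = E[X_τ^2] − E[M_τ] = 17407 − 10609 = 6798 = 103(169 − 103) = 6798.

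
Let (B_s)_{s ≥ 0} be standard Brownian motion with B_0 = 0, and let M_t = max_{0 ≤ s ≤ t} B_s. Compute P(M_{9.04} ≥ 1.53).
P(M_{9.04} ≥ 1.53) = 2·P(B_{9.04} ≥ 1.53) = 2(1 − Φ(1.53/√9.04)) ≈ 0.6108

By the reflection principle for Brownian motion, P(M_t ≥ a) = 2 · P(B_t ≥ a) for a ≥ 0. Since B_t ~ N(0, t), P(B_t ≥ 1.53) = 1 − Φ(1.53/√t) = 1 − Φ(1.53/√9.04) = 1 − Φ(0.5089). So
  P(M_{9.04} ≥ 1.53) = 2(1 − Φ(0.5089)) ≈ 0.6108.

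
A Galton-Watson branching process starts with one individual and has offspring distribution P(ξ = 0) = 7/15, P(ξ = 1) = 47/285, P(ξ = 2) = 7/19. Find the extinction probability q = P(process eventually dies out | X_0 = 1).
q = 1

Mean offspring μ = 0·7/15 + 1·47/285 + 2·7/19 = 257/285 ≤ 1. For μ ≤ 1 with offspring not concentrated at 1, the Galton-Watson process goes extinct almost surely, so q = 1.
(Algebraic check: The pgf is f(s) = 7/15 + 47/285·s + 7/19·s². The extinction probability q is the smallest fixed point of f in [0, 1]. Setting s = f(s):
  7/19·s² + (47/285 − 1)·s + 7/15 = 0
  7/19·s² − (7/15 + 7/19)·s + 7/15 = 0
which factors as (s − 1)·(7/19·s − 7/15) = 0, giving roots s = 1 and s = (7/15)/(7/19) = 19/15. Since 19/15 ≥ 1, the smallest root in [0, 1] is s = 1.)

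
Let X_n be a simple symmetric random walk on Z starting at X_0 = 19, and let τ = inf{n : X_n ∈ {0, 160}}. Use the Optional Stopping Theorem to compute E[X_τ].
E[X_τ] = 19

X_n is a martingale and τ is a bounded-mean stopping time (indeed τ is finite a.s. with bounded expectation since the walk is in a bounded region). By the OST, E[X_τ] = E[X_0] = 19. Equivalently: E[X_τ] = 160 · P(hit 160 first) + 0 · P(hit 0 first) = 160 · (19/160) = 19.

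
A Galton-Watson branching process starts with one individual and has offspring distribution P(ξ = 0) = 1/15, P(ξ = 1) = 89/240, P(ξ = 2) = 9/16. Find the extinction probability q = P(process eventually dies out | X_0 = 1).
q = 16/135

The pgf is f(s) = 1/15 + 89/240·s + 9/16·s². The extinction probability q is the smallest fixed point of f in [0, 1]. Setting s = f(s):
  9/16·s² + (89/240 − 1)·s + 1/15 = 0
  9/16·s² − (1/15 + 9/16)·s + 1/15 = 0
which factors as (s − 1)·(9/16·s − 1/15) = 0, giving roots s = 1 and s = (1/15)/(9/16) = 16/135.
Mean offspring μ = 89/240 + 2·9/16 = 359/240 > 1 (supercritical), so q < 1. The extinction probability is the smaller root: q = (1/15)/(9/16) = 16/135.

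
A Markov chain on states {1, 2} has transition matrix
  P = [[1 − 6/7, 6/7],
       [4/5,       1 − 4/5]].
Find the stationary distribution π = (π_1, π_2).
π_1 = 14/29, π_2 = 15/29

Solve πP = π with π_1 + π_2 = 1. From πP = π: π_1 · (1 − 6/7) + π_2 · 4/5 = π_1 ⇒ π_2 · 4/5 = π_1 · 6/7 ⇒ π_2/π_1 = (6/7)/(4/5) = 15/14. Together with π_1 + π_2 = 1:
  π_1 = (4/5)/(6/7 + 4/5) = (4/5)/(58/35) = 14/29,
  π_2 = (6/7)/(6/7 + 4/5) = (6/7)/(58/35) = 15/29.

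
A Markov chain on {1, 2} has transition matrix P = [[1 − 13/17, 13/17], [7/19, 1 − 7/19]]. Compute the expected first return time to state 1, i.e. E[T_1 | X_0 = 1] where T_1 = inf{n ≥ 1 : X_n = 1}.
E[T_1 | X_0 = 1] = 1/π_1 = 366/119

For an irreducible recurrent Markov chain with stationary distribution π, E[T_i | X_0 = i] = 1/π_i (Kac's formula). Here π_1 = (7/19)/(13/17 + 7/19) = (7/19)/(366/323) = 119/366, so E[T_1 | X_0 = 1] = 1/π_1 = (13/17 + 7/19)/(7/19) = (366/323)/(7/19) = 366/119.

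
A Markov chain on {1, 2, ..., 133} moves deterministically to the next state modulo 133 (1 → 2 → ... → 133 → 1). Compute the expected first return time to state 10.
E[T_10 | X_0 = 10] = 133

The chain cycles deterministically, so starting at state 10 it returns in exactly 133 steps. Equivalently, the stationary distribution is uniform π_j = 1/133 for every state j, so by Kac's formula E[T_10] = 1/π_10 = 133.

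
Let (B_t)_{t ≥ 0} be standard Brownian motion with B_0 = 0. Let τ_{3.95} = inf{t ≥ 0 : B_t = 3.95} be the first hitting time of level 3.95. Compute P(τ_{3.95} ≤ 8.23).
P(τ_{3.95} ≤ 8.23) = 2(1 − Φ(3.95/√8.23)) = 2(1 − Φ(1.3769)) ≈ 0.1685

By the reflection principle for standard BM, P(τ_b ≤ t) = 2 · P(B_t ≥ b). Since B_t ~ N(0, t), P(B_t ≥ 3.95) = 1 − Φ(3.95/√t) = 1 − Φ(3.95/√8.23) = 1 − Φ(1.3769) ≈ 0.08427. Doubling: P(τ_{3.95} ≤ 8.23) ≈ 2 · 0.08427 = 0.16854 ≈ 0.1685.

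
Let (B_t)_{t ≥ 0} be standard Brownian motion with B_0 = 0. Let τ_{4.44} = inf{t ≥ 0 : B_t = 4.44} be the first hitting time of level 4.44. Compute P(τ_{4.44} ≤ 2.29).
P(τ_{4.44} ≤ 2.29) = 2(1 − Φ(4.44/√2.29)) = 2(1 − Φ(2.9340)) ≈ 0.0033

By the reflection principle for standard BM, P(τ_b ≤ t) = 2 · P(B_t ≥ b). Since B_t ~ N(0, t), P(B_t ≥ 4.44) = 1 − Φ(4.44/√t) = 1 − Φ(4.44/√2.29) = 1 − Φ(2.9340) ≈ 0.00167. Doubling: P(τ_{4.44} ≤ 2.29) ≈ 2 · 0.00167 = 0.00334 ≈ 0.0033.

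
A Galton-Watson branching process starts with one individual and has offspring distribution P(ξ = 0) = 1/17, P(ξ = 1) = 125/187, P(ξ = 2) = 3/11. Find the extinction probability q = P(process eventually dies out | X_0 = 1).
q = 11/51

The pgf is f(s) = 1/17 + 125/187·s + 3/11·s². The extinction probability q is the smallest fixed point of f in [0, 1]. Setting s = f(s):
  3/11·s² + (125/187 − 1)·s + 1/17 = 0
  3/11·s² − (1/17 + 3/11)·s + 1/17 = 0
which factors as (s − 1)·(3/11·s − 1/17) = 0, giving roots s = 1 and s = (1/17)/(3/11) = 11/51.
Mean offspring μ = 125/187 + 2·3/11 = 227/187 > 1 (supercritical), so q < 1. The extinction probability is the smaller root: q = (1/17)/(3/11) = 11/51.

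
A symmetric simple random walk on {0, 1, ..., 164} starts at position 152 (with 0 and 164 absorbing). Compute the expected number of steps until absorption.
E[τ | X_0 = 152] = 1824

Let v_k = E[τ | X_0 = k]. Boundary: v_0 = v_164 = 0. Recurrence: v_k = 1 + (v_{k-1} + v_{k+1})/2 for 1 ≤ k ≤ 163. The particular solution to v_k − (v_{k-1} + v_{k+1})/2 = 1 is v_k = −k^2. Adding homogeneous solution A + B k and matching boundaries gives v_k = k (164 − k). Substituting k = 152: v_152 = 152 · 12 = 1824.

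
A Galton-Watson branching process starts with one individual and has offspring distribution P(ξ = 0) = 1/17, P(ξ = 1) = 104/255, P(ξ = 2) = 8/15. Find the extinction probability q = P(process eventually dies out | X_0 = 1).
q = 15/136

The pgf is f(s) = 1/17 + 104/255·s + 8/15·s². The extinction probability q is the smallest fixed point of f in [0, 1]. Setting s = f(s):
  8/15·s² + (104/255 − 1)·s + 1/17 = 0
  8/15·s² − (1/17 + 8/15)·s + 1/17 = 0
which factors as (s − 1)·(8/15·s − 1/17) = 0, giving roots s = 1 and s = (1/17)/(8/15) = 15/136.
Mean offspring μ = 104/255 + 2·8/15 = 376/255 > 1 (supercritical), so q < 1. The extinction probability is the smaller root: q = (1/17)/(8/15) = 15/136.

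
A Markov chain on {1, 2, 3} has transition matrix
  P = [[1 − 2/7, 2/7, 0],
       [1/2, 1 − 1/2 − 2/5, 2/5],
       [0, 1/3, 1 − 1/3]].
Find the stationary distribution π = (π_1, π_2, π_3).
π = (35/79, 20/79, 24/79)

This is a birth-death chain on three states, which satisfies detailed balance: π_1 · P_{12} = π_2 · P_{21} and π_2 · P_{23} = π_3 · P_{32}.
From π_1 · 2/7 = π_2 · 1/2: π_2/π_1 = (2/7)/(1/2) = 4/7.
From π_2 · 2/5 = π_3 · 1/3: π_3/π_2 = (2/5)/(1/3) = 6/5.
Take π_1 proportional to 1; then unnormalized π = (1, 4/7, 24/35). Normalize by dividing by the sum 79/35:
  π = (35/79, 20/79, 24/79).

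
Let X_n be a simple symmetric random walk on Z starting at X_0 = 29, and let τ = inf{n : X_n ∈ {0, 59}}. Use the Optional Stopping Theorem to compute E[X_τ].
E[X_τ] = 29

X_n is a martingale and τ is a bounded-mean stopping time (indeed τ is finite a.s. with bounded expectation since the walk is in a bounded region). By the OST, E[X_τ] = E[X_0] = 29. Equivalently: E[X_τ] = 59 · P(hit 59 first) + 0 · P(hit 0 first) = 59 · (29/59) = 29.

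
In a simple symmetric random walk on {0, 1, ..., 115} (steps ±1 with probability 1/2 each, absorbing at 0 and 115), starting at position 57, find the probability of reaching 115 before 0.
P(hit 115 before 0) = 57/115

Let u_k = P(hit 115 before 0 | start at k). Then u_0 = 0, u_115 = 1, and u_k = u_{k-1}/2 + u_{k+1}/2 for 1 ≤ k ≤ 114. This harmonic recurrence is solved by u_k = k/115, giving u_57 = 57/115.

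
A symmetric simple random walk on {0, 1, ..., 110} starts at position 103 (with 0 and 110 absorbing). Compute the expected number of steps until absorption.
E[τ | X_0 = 103] = 721

Let v_k = E[τ | X_0 = k]. Boundary: v_0 = v_110 = 0. Recurrence: v_k = 1 + (v_{k-1} + v_{k+1})/2 for 1 ≤ k ≤ 109. The particular solution to v_k − (v_{k-1} + v_{k+1})/2 = 1 is v_k = −k^2. Adding homogeneous solution A + B k and matching boundaries gives v_k = k (110 − k). Substituting k = 103: v_103 = 103 · 7 = 721.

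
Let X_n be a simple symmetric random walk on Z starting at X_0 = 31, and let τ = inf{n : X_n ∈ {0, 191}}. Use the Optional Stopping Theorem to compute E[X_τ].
E[X_τ] = 31

X_n is a martingale and τ is a bounded-mean stopping time (indeed τ is finite a.s. with bounded expectation since the walk is in a bounded region). By the OST, E[X_τ] = E[X_0] = 31. Equivalently: E[X_τ] = 191 · P(hit 191 first) + 0 · P(hit 0 first) = 191 · (31/191) = 31.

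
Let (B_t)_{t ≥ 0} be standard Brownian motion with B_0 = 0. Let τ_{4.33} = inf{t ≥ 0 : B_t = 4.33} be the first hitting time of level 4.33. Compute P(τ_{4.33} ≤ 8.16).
P(τ_{4.33} ≤ 8.16) = 2(1 − Φ(4.33/√8.16)) = 2(1 − Φ(1.5158)) ≈ 0.1296

By the reflection principle for standard BM, P(τ_b ≤ t) = 2 · P(B_t ≥ b). Since B_t ~ N(0, t), P(B_t ≥ 4.33) = 1 − Φ(4.33/√t) = 1 − Φ(4.33/√8.16) = 1 − Φ(1.5158) ≈ 0.06478. Doubling: P(τ_{4.33} ≤ 8.16) ≈ 2 · 0.06478 = 0.12956 ≈ 0.1296.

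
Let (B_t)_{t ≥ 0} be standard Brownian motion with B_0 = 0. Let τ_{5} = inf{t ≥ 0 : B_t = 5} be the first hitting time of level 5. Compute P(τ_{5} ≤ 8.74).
P(τ_{5} ≤ 8.74) = 2(1 − Φ(5/√8.74)) = 2(1 − Φ(1.6913)) ≈ 0.0908

By the reflection principle for standard BM, P(τ_b ≤ t) = 2 · P(B_t ≥ b). Since B_t ~ N(0, t), P(B_t ≥ 5) = 1 − Φ(5/√t) = 1 − Φ(5/√8.74) = 1 − Φ(1.6913) ≈ 0.04539. Doubling: P(τ_{5} ≤ 8.74) ≈ 2 · 0.04539 = 0.09078 ≈ 0.0908.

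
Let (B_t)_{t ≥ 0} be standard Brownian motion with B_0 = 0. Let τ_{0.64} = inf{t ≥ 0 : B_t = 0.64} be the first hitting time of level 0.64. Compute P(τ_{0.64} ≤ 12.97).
P(τ_{0.64} ≤ 12.97) = 2(1 − Φ(0.64/√12.97)) = 2(1 − Φ(0.1777)) ≈ 0.8590

By the reflection principle for standard BM, P(τ_b ≤ t) = 2 · P(B_t ≥ b). Since B_t ~ N(0, t), P(B_t ≥ 0.64) = 1 − Φ(0.64/√t) = 1 − Φ(0.64/√12.97) = 1 − Φ(0.1777) ≈ 0.42948. Doubling: P(τ_{0.64} ≤ 12.97) ≈ 2 · 0.42948 = 0.85896 ≈ 0.8590.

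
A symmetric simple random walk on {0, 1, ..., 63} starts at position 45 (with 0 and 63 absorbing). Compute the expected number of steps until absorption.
E[τ | X_0 = 45] = 810

Let v_k = E[τ | X_0 = k]. Boundary: v_0 = v_63 = 0. Recurrence: v_k = 1 + (v_{k-1} + v_{k+1})/2 for 1 ≤ k ≤ 62. The particular solution to v_k − (v_{k-1} + v_{k+1})/2 = 1 is v_k = −k^2. Adding homogeneous solution A + B k and matching boundaries gives v_k = k (63 − k). Substituting k = 45: v_45 = 45 · 18 = 810.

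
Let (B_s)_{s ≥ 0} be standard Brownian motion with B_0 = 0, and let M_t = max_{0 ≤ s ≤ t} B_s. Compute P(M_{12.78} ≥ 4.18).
P(M_{12.78} ≥ 4.18) = 2·P(B_{12.78} ≥ 4.18) = 2(1 − Φ(4.18/√12.78)) ≈ 0.2423

By the reflection principle for Brownian motion, P(M_t ≥ a) = 2 · P(B_t ≥ a) for a ≥ 0. Since B_t ~ N(0, t), P(B_t ≥ 4.18) = 1 − Φ(4.18/√t) = 1 − Φ(4.18/√12.78) = 1 − Φ(1.1693). So
  P(M_{12.78} ≥ 4.18) = 2(1 − Φ(1.1693)) ≈ 0.2423.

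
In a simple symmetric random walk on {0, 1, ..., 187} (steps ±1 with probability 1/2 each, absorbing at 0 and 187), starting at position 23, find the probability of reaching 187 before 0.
P(hit 187 before 0) = 23/187

Let u_k = P(hit 187 before 0 | start at k). Then u_0 = 0, u_187 = 1, and u_k = u_{k-1}/2 + u_{k+1}/2 for 1 ≤ k ≤ 186. This harmonic recurrence is solved by u_k = k/187, giving u_23 = 23/187.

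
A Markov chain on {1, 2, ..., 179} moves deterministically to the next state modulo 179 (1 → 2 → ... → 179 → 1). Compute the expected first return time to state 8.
E[T_8 | X_0 = 8] = 179

The chain cycles deterministically, so starting at state 8 it returns in exactly 179 steps. Equivalently, the stationary distribution is uniform π_j = 1/179 for every state j, so by Kac's formula E[T_8] = 1/π_8 = 179.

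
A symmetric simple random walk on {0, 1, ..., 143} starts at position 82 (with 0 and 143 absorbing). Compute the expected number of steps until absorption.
E[τ | X_0 = 82] = 5002

Let v_k = E[τ | X_0 = k]. Boundary: v_0 = v_143 = 0. Recurrence: v_k = 1 + (v_{k-1} + v_{k+1})/2 for 1 ≤ k ≤ 142. The particular solution to v_k − (v_{k-1} + v_{k+1})/2 = 1 is v_k = −k^2. Adding homogeneous solution A + B k and matching boundaries gives v_k = k (143 − k). Substituting k = 82: v_82 = 82 · 61 = 5002.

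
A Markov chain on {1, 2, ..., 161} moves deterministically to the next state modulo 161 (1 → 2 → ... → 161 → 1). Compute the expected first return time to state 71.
E[T_71 | X_0 = 71] = 161

The chain cycles deterministically, so starting at state 71 it returns in exactly 161 steps. Equivalently, the stationary distribution is uniform π_j = 1/161 for every state j, so by Kac's formula E[T_71] = 1/π_71 = 161.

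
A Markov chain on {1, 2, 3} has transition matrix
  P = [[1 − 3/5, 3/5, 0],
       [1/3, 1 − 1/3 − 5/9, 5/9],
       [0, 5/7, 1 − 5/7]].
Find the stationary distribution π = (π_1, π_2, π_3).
π = (5/21, 3/7, 1/3)

This is a birth-death chain on three states, which satisfies detailed balance: π_1 · P_{12} = π_2 · P_{21} and π_2 · P_{23} = π_3 · P_{32}.
From π_1 · 3/5 = π_2 · 1/3: π_2/π_1 = (3/5)/(1/3) = 9/5.
From π_2 · 5/9 = π_3 · 5/7: π_3/π_2 = (5/9)/(5/7) = 7/9.
Take π_1 proportional to 1; then unnormalized π = (1, 9/5, 7/5). Normalize by dividing by the sum 21/5:
  π = (5/21, 3/7, 1/3).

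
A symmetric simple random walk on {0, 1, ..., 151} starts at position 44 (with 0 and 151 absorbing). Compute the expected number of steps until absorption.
E[τ | X_0 = 44] = 4708

Let v_k = E[τ | X_0 = k]. Boundary: v_0 = v_151 = 0. Recurrence: v_k = 1 + (v_{k-1} + v_{k+1})/2 for 1 ≤ k ≤ 150. The particular solution to v_k − (v_{k-1} + v_{k+1})/2 = 1 is v_k = −k^2. Adding homogeneous solution A + B k and matching boundaries gives v_k = k (151 − k). Substituting k = 44: v_44 = 44 · 107 = 4708.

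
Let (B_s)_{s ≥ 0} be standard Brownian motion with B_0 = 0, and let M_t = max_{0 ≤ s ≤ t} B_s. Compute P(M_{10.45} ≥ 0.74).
P(M_{10.45} ≥ 0.74) = 2·P(B_{10.45} ≥ 0.74) = 2(1 − Φ(0.74/√10.45)) ≈ 0.8189

By the reflection principle for Brownian motion, P(M_t ≥ a) = 2 · P(B_t ≥ a) for a ≥ 0. Since B_t ~ N(0, t), P(B_t ≥ 0.74) = 1 − Φ(0.74/√t) = 1 − Φ(0.74/√10.45) = 1 − Φ(0.2289). So
  P(M_{10.45} ≥ 0.74) = 2(1 − Φ(0.2289)) ≈ 0.8189.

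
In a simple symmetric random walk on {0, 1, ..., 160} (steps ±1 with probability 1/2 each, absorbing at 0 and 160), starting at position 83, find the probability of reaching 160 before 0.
P(hit 160 before 0) = 83/160

Let u_k = P(hit 160 before 0 | start at k). Then u_0 = 0, u_160 = 1, and u_k = u_{k-1}/2 + u_{k+1}/2 for 1 ≤ k ≤ 159. This harmonic recurrence is solved by u_k = k/160, giving u_83 = 83/160.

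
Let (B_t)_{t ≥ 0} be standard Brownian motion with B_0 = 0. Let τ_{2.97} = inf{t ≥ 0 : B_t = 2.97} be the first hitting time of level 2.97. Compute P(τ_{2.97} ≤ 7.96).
P(τ_{2.97} ≤ 7.96) = 2(1 − Φ(2.97/√7.96)) = 2(1 − Φ(1.0527)) ≈ 0.2925

By the reflection principle for standard BM, P(τ_b ≤ t) = 2 · P(B_t ≥ b). Since B_t ~ N(0, t), P(B_t ≥ 2.97) = 1 − Φ(2.97/√t) = 1 − Φ(2.97/√7.96) = 1 − Φ(1.0527) ≈ 0.14624. Doubling: P(τ_{2.97} ≤ 7.96) ≈ 2 · 0.14624 = 0.29248 ≈ 0.2925.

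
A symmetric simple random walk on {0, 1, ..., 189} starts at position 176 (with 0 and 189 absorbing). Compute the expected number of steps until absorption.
E[τ | X_0 = 176] = 2288

Let v_k = E[τ | X_0 = k]. Boundary: v_0 = v_189 = 0. Recurrence: v_k = 1 + (v_{k-1} + v_{k+1})/2 for 1 ≤ k ≤ 188. The particular solution to v_k − (v_{k-1} + v_{k+1})/2 = 1 is v_k = −k^2. Adding homogeneous solution A + B k and matching boundaries gives v_k = k (189 − k). Substituting k = 176: v_176 = 176 · 13 = 2288.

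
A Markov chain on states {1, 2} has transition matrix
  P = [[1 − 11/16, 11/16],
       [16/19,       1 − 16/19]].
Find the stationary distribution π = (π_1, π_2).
π_1 = 256/465, π_2 = 209/465

Solve πP = π with π_1 + π_2 = 1. From πP = π: π_1 · (1 − 11/16) + π_2 · 16/19 = π_1 ⇒ π_2 · 16/19 = π_1 · 11/16 ⇒ π_2/π_1 = (11/16)/(16/19) = 209/256. Together with π_1 + π_2 = 1:
  π_1 = (16/19)/(11/16 + 16/19) = (16/19)/(465/304) = 256/465,
  π_2 = (11/16)/(11/16 + 16/19) = (11/16)/(465/304) = 209/465.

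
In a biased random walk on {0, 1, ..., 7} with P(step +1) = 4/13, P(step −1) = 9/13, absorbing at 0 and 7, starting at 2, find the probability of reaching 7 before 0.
P(hit 7 before 0) = (1 − (9/4)^2) / (1 − (9/4)^7) = 13312/953317

Let u_k denote P(reach 7 before 0 | start at k). Boundary: u_0 = 0, u_7 = 1. Recurrence: u_k = 4/13·u_{k+1} + 9/13·u_{k-1} for 1 ≤ k ≤ 6. Try u_k = A + B·r^k with r = q/p = (9/13)/(4/13) = 9/4. Substitution satisfies the recurrence; boundary conditions give:
  u_k = (1 − r^k) / (1 − r^N) = (1 − (9/4)^2) / (1 − (9/4)^7) = 13312/953317.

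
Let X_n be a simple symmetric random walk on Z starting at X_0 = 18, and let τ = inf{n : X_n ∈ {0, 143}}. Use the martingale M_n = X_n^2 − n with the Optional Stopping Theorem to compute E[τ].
E[τ] = 2250

M_n = X_n^2 − n is a martingale (since E[X_{n+1}^2 | F_n] = X_n^2 + 1). By OST (τ has finite mean in a bounded region), E[M_τ] = E[M_0] = X_0^2 − 0 = 18^2 = 324. Also E[M_τ] = E[X_τ^2] − E[τ]. The walk exits at 0 or 143, with P(hit 143 first) = 18/143, so E[X_τ^2] = 143^2 · 18/143 + 0 = 2574. Thus E[τ] = E[X_τ^2] − E[M_τ] = 2574 − 324 = 2250 = 18(143 − 18) = 2250.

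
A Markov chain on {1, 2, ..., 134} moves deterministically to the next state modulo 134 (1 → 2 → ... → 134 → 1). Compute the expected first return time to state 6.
E[T_6 | X_0 = 6] = 134

The chain cycles deterministically, so starting at state 6 it returns in exactly 134 steps. Equivalently, the stationary distribution is uniform π_j = 1/134 for every state j, so by Kac's formula E[T_6] = 1/π_6 = 134.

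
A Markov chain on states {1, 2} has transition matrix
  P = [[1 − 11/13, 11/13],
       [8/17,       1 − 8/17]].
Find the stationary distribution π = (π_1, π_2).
π_1 = 104/291, π_2 = 187/291

Solve πP = π with π_1 + π_2 = 1. From πP = π: π_1 · (1 − 11/13) + π_2 · 8/17 = π_1 ⇒ π_2 · 8/17 = π_1 · 11/13 ⇒ π_2/π_1 = (11/13)/(8/17) = 187/104. Together with π_1 + π_2 = 1:
  π_1 = (8/17)/(11/13 + 8/17) = (8/17)/(291/221) = 104/291,
  π_2 = (11/13)/(11/13 + 8/17) = (11/13)/(291/221) = 187/291.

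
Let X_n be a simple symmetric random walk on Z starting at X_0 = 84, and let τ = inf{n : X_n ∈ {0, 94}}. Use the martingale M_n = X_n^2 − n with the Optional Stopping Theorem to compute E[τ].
E[τ] = 840

M_n = X_n^2 − n is a martingale (since E[X_{n+1}^2 | F_n] = X_n^2 + 1). By OST (τ has finite mean in a bounded region), E[M_τ] = E[M_0] = X_0^2 − 0 = 84^2 = 7056. Also E[M_τ] = E[X_τ^2] − E[τ]. The walk exits at 0 or 94, with P(hit 94 first) = 84/94, so E[X_τ^2] = 94^2 · 84/94 + 0 = 7896. Thus E[τ] = E[X_τ^2] − E[M_τ] = 7896 − 7056 = 840 = 84(94 − 84) = 840.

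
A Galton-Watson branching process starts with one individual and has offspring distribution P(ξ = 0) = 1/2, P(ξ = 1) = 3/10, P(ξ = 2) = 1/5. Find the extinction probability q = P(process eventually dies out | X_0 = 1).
q = 1

Mean offspring μ = 0·1/2 + 1·3/10 + 2·1/5 = 7/10 ≤ 1. For μ ≤ 1 with offspring not concentrated at 1, the Galton-Watson process goes extinct almost surely, so q = 1.
(Algebraic check: The pgf is f(s) = 1/2 + 3/10·s + 1/5·s². The extinction probability q is the smallest fixed point of f in [0, 1]. Setting s = f(s):
  1/5·s² + (3/10 − 1)·s + 1/2 = 0
  1/5·s² − (1/2 + 1/5)·s + 1/2 = 0
which factors as (s − 1)·(1/5·s − 1/2) = 0, giving roots s = 1 and s = (1/2)/(1/5) = 5/2. Since 5/2 ≥ 1, the smallest root in [0, 1] is s = 1.)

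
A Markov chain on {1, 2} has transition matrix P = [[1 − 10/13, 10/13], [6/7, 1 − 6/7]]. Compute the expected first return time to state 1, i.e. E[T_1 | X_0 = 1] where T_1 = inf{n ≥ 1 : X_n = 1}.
E[T_1 | X_0 = 1] = 1/π_1 = 74/39

For an irreducible recurrent Markov chain with stationary distribution π, E[T_i | X_0 = i] = 1/π_i (Kac's formula). Here π_1 = (6/7)/(10/13 + 6/7) = (6/7)/(148/91) = 39/74, so E[T_1 | X_0 = 1] = 1/π_1 = (10/13 + 6/7)/(6/7) = (148/91)/(6/7) = 74/39.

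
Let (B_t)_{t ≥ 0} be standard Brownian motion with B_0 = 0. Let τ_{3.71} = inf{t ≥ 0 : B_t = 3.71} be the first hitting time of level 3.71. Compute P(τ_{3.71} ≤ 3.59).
P(τ_{3.71} ≤ 3.59) = 2(1 − Φ(3.71/√3.59)) = 2(1 − Φ(1.9581)) ≈ 0.0502

By the reflection principle for standard BM, P(τ_b ≤ t) = 2 · P(B_t ≥ b). Since B_t ~ N(0, t), P(B_t ≥ 3.71) = 1 − Φ(3.71/√t) = 1 − Φ(3.71/√3.59) = 1 − Φ(1.9581) ≈ 0.02511. Doubling: P(τ_{3.71} ≤ 3.59) ≈ 2 · 0.02511 = 0.05022 ≈ 0.0502.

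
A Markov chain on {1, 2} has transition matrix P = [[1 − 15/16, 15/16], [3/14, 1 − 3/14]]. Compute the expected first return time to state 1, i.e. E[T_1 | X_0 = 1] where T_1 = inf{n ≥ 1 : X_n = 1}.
E[T_1 | X_0 = 1] = 1/π_1 = 43/8

For an irreducible recurrent Markov chain with stationary distribution π, E[T_i | X_0 = i] = 1/π_i (Kac's formula). Here π_1 = (3/14)/(15/16 + 3/14) = (3/14)/(129/112) = 8/43, so E[T_1 | X_0 = 1] = 1/π_1 = (15/16 + 3/14)/(3/14) = (129/112)/(3/14) = 43/8.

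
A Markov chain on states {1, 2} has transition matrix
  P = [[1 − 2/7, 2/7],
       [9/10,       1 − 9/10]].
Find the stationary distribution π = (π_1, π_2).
π_1 = 63/83, π_2 = 20/83

Solve πP = π with π_1 + π_2 = 1. From πP = π: π_1 · (1 − 2/7) + π_2 · 9/10 = π_1 ⇒ π_2 · 9/10 = π_1 · 2/7 ⇒ π_2/π_1 = (2/7)/(9/10) = 20/63. Together with π_1 + π_2 = 1:
  π_1 = (9/10)/(2/7 + 9/10) = (9/10)/(83/70) = 63/83,
  π_2 = (2/7)/(2/7 + 9/10) = (2/7)/(83/70) = 20/83.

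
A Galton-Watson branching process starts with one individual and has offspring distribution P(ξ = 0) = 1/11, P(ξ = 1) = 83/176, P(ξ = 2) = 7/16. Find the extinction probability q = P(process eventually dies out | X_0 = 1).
q = 16/77

The pgf is f(s) = 1/11 + 83/176·s + 7/16·s². The extinction probability q is the smallest fixed point of f in [0, 1]. Setting s = f(s):
  7/16·s² + (83/176 − 1)·s + 1/11 = 0
  7/16·s² − (1/11 + 7/16)·s + 1/11 = 0
which factors as (s − 1)·(7/16·s − 1/11) = 0, giving roots s = 1 and s = (1/11)/(7/16) = 16/77.
Mean offspring μ = 83/176 + 2·7/16 = 237/176 > 1 (supercritical), so q < 1. The extinction probability is the smaller root: q = (1/11)/(7/16) = 16/77.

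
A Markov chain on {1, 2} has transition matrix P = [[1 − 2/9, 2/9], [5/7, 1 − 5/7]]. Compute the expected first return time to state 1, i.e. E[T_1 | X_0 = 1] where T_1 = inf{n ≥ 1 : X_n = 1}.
E[T_1 | X_0 = 1] = 1/π_1 = 59/45

For an irreducible recurrent Markov chain with stationary distribution π, E[T_i | X_0 = i] = 1/π_i (Kac's formula). Here π_1 = (5/7)/(2/9 + 5/7) = (5/7)/(59/63) = 45/59, so E[T_1 | X_0 = 1] = 1/π_1 = (2/9 + 5/7)/(5/7) = (59/63)/(5/7) = 59/45.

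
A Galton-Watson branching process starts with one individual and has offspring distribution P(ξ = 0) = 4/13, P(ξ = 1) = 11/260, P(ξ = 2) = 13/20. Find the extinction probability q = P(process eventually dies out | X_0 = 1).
q = 80/169

The pgf is f(s) = 4/13 + 11/260·s + 13/20·s². The extinction probability q is the smallest fixed point of f in [0, 1]. Setting s = f(s):
  13/20·s² + (11/260 − 1)·s + 4/13 = 0
  13/20·s² − (4/13 + 13/20)·s + 4/13 = 0
which factors as (s − 1)·(13/20·s − 4/13) = 0, giving roots s = 1 and s = (4/13)/(13/20) = 80/169.
Mean offspring μ = 11/260 + 2·13/20 = 349/260 > 1 (supercritical), so q < 1. The extinction probability is the smaller root: q = (4/13)/(13/20) = 80/169.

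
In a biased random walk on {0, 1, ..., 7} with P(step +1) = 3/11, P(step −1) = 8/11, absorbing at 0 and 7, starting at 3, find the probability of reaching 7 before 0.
P(hit 7 before 0) = (1 − (8/3)^3) / (1 − (8/3)^7) = 7857/418993

Let u_k denote P(reach 7 before 0 | start at k). Boundary: u_0 = 0, u_7 = 1. Recurrence: u_k = 3/11·u_{k+1} + 8/11·u_{k-1} for 1 ≤ k ≤ 6. Try u_k = A + B·r^k with r = q/p = (8/11)/(3/11) = 8/3. Substitution satisfies the recurrence; boundary conditions give:
  u_k = (1 − r^k) / (1 − r^N) = (1 − (8/3)^3) / (1 − (8/3)^7) = 7857/418993.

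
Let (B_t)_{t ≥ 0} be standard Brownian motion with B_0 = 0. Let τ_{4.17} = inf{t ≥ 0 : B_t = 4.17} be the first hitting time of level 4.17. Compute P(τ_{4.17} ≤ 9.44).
P(τ_{4.17} ≤ 9.44) = 2(1 − Φ(4.17/√9.44)) = 2(1 − Φ(1.3572)) ≈ 0.1747

By the reflection principle for standard BM, P(τ_b ≤ t) = 2 · P(B_t ≥ b). Since B_t ~ N(0, t), P(B_t ≥ 4.17) = 1 − Φ(4.17/√t) = 1 − Φ(4.17/√9.44) = 1 − Φ(1.3572) ≈ 0.08736. Doubling: P(τ_{4.17} ≤ 9.44) ≈ 2 · 0.08736 = 0.17472 ≈ 0.1747.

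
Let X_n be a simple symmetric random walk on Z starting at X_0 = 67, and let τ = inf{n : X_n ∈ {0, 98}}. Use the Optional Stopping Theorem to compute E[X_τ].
E[X_τ] = 67

X_n is a martingale and τ is a bounded-mean stopping time (indeed τ is finite a.s. with bounded expectation since the walk is in a bounded region). By the OST, E[X_τ] = E[X_0] = 67. Equivalently: E[X_τ] = 98 · P(hit 98 first) + 0 · P(hit 0 first) = 98 · (67/98) = 67.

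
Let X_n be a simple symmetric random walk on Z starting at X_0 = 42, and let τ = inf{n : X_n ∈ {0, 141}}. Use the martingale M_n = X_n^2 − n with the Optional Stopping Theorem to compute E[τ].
E[τ] = 4158

M_n = X_n^2 − n is a martingale (since E[X_{n+1}^2 | F_n] = X_n^2 + 1). By OST (τ has finite mean in a bounded region), E[M_τ] = E[M_0] = X_0^2 − 0 = 42^2 = 1764. Also E[M_τ] = E[X_τ^2] − E[τ]. The walk exits at 0 or 141, with P(hit 141 first) = 42/141, so E[X_τ^2] = 141^2 · 42/141 + 0 = 5922. Thus E[τ] = E[X_τ^2] − E[M_τ] = 5922 − 1764 = 4158 = 42(141 − 42) = 4158.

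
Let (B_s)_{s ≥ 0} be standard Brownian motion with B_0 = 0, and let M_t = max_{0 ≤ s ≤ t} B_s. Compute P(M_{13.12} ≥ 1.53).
P(M_{13.12} ≥ 1.53) = 2·P(B_{13.12} ≥ 1.53) = 2(1 − Φ(1.53/√13.12)) ≈ 0.6727

By the reflection principle for Brownian motion, P(M_t ≥ a) = 2 · P(B_t ≥ a) for a ≥ 0. Since B_t ~ N(0, t), P(B_t ≥ 1.53) = 1 − Φ(1.53/√t) = 1 − Φ(1.53/√13.12) = 1 − Φ(0.4224). So
  P(M_{13.12} ≥ 1.53) = 2(1 − Φ(0.4224)) ≈ 0.6727.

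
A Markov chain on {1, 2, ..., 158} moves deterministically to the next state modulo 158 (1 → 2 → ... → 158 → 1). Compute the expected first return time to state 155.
E[T_155 | X_0 = 155] = 158

The chain cycles deterministically, so starting at state 155 it returns in exactly 158 steps. Equivalently, the stationary distribution is uniform π_j = 1/158 for every state j, so by Kac's formula E[T_155] = 1/π_155 = 158.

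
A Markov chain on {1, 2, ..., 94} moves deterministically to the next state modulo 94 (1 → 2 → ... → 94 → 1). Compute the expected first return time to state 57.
E[T_57 | X_0 = 57] = 94

The chain cycles deterministically, so starting at state 57 it returns in exactly 94 steps. Equivalently, the stationary distribution is uniform π_j = 1/94 for every state j, so by Kac's formula E[T_57] = 1/π_57 = 94.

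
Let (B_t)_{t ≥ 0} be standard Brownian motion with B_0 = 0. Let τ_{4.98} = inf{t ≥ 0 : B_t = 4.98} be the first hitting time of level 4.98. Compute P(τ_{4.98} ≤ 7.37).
P(τ_{4.98} ≤ 7.37) = 2(1 − Φ(4.98/√7.37)) = 2(1 − Φ(1.8344)) ≈ 0.0666

By the reflection principle for standard BM, P(τ_b ≤ t) = 2 · P(B_t ≥ b). Since B_t ~ N(0, t), P(B_t ≥ 4.98) = 1 − Φ(4.98/√t) = 1 − Φ(4.98/√7.37) = 1 − Φ(1.8344) ≈ 0.03330. Doubling: P(τ_{4.98} ≤ 7.37) ≈ 2 · 0.03330 = 0.06660 ≈ 0.0666.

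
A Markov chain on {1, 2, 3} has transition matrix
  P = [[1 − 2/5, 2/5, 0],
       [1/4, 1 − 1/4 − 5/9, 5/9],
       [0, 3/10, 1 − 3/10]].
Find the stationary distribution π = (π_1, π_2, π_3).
π = (135/751, 216/751, 400/751)

This is a birth-death chain on three states, which satisfies detailed balance: π_1 · P_{12} = π_2 · P_{21} and π_2 · P_{23} = π_3 · P_{32}.
From π_1 · 2/5 = π_2 · 1/4: π_2/π_1 = (2/5)/(1/4) = 8/5.
From π_2 · 5/9 = π_3 · 3/10: π_3/π_2 = (5/9)/(3/10) = 50/27.
Take π_1 proportional to 1; then unnormalized π = (1, 8/5, 80/27). Normalize by dividing by the sum 751/135:
  π = (135/751, 216/751, 400/751).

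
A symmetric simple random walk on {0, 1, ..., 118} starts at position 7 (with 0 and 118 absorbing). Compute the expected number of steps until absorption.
E[τ | X_0 = 7] = 777

Let v_k = E[τ | X_0 = k]. Boundary: v_0 = v_118 = 0. Recurrence: v_k = 1 + (v_{k-1} + v_{k+1})/2 for 1 ≤ k ≤ 117. The particular solution to v_k − (v_{k-1} + v_{k+1})/2 = 1 is v_k = −k^2. Adding homogeneous solution A + B k and matching boundaries gives v_k = k (118 − k). Substituting k = 7: v_7 = 7 · 111 = 777.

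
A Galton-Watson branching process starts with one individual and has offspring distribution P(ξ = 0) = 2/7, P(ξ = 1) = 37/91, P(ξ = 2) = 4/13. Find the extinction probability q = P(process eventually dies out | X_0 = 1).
q = 13/14

The pgf is f(s) = 2/7 + 37/91·s + 4/13·s². The extinction probability q is the smallest fixed point of f in [0, 1]. Setting s = f(s):
  4/13·s² + (37/91 − 1)·s + 2/7 = 0
  4/13·s² − (2/7 + 4/13)·s + 2/7 = 0
which factors as (s − 1)·(4/13·s − 2/7) = 0, giving roots s = 1 and s = (2/7)/(4/13) = 13/14.
Mean offspring μ = 37/91 + 2·4/13 = 93/91 > 1 (supercritical), so q < 1. The extinction probability is the smaller root: q = (2/7)/(4/13) = 13/14.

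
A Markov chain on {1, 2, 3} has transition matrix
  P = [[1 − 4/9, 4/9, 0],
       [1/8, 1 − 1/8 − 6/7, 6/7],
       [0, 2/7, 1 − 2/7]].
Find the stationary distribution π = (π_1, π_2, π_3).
π = (9/137, 32/137, 96/137)

This is a birth-death chain on three states, which satisfies detailed balance: π_1 · P_{12} = π_2 · P_{21} and π_2 · P_{23} = π_3 · P_{32}.
From π_1 · 4/9 = π_2 · 1/8: π_2/π_1 = (4/9)/(1/8) = 32/9.
From π_2 · 6/7 = π_3 · 2/7: π_3/π_2 = (6/7)/(2/7) = 3.
Take π_1 proportional to 1; then unnormalized π = (1, 32/9, 32/3). Normalize by dividing by the sum 137/9:
  π = (9/137, 32/137, 96/137).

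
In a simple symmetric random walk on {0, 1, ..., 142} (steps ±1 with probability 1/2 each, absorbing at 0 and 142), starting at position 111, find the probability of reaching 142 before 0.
P(hit 142 before 0) = 111/142

Let u_k = P(hit 142 before 0 | start at k). Then u_0 = 0, u_142 = 1, and u_k = u_{k-1}/2 + u_{k+1}/2 for 1 ≤ k ≤ 141. This harmonic recurrence is solved by u_k = k/142, giving u_111 = 111/142.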